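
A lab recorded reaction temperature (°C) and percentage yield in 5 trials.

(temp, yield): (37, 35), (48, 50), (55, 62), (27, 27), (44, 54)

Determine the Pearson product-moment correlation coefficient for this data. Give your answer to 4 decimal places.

n = 5, Σx = 211, Σy = 228, Σx² = 9363, Σy² = 11214, Σxy = 10210
nΣxy − ΣxΣy = 51050 − 48108 = 2942
nΣx² − (Σx)² = 46815 − 44521 = 2294; nΣy² − (Σy)² = 56070 − 51984 = 4086
r = 2942 / √(2294 × 4086) = 2942 / 3061.5819 ≈ 0.9609

0.9609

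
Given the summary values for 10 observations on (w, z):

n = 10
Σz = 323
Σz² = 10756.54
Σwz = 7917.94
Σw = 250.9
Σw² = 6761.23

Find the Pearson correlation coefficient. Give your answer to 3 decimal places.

r = (nΣwz − ΣwΣz) / √[(nΣw² − (Σw)²)(nΣz² − (Σz)²)]
Numerator: 10×7917.94 − 250.9×323 = -1861.3
Denominator: √[(67612.3 − 62950.81)(107565.4 − 104329)] = √[4661.49 × 3236.4] = 3884.1275
r = -1861.3 / 3884.1275 ≈ -0.479

-0.479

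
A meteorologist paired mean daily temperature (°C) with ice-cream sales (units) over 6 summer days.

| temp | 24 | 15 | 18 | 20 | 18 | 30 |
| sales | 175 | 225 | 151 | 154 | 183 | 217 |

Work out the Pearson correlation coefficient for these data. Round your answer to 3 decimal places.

0.187

n = 6, Σx = 125, Σy = 1105, Σx² = 2749, Σy² = 208345, Σxy = 23177
nΣxy − ΣxΣy = 139062 − 138125 = 937
nΣx² − (Σx)² = 16494 − 15625 = 869; nΣy² − (Σy)² = 1250070 − 1221025 = 29045
r = 937 / √(869 × 29045) = 937 / 5023.9531 ≈ 0.187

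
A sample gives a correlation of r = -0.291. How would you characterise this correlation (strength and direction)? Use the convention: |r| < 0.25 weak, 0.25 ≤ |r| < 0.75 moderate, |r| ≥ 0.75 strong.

r = -0.291 < 0 so the relationship is negative.
|r| = 0.291, which falls in the moderate range.

moderate negative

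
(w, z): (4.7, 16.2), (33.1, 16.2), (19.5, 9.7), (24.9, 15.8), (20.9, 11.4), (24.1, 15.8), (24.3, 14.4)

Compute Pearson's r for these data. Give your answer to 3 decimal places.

0.077

n = 7, Σw = 151.5, Σz = 99.5, Σw² = 3726.07, Σz² = 1455.57, Σwz = 2163.89
nΣwz − ΣwΣz = 15147.23 − 15074.25 = 72.98
nΣw² − (Σw)² = 26082.49 − 22952.25 = 3130.24; nΣz² − (Σz)² = 10188.99 − 9900.25 = 288.74
r = 72.98 / √(3130.24 × 288.74) = 72.98 / 950.6974 ≈ 0.077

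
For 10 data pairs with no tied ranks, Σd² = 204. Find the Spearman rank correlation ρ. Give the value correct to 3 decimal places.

-0.236

ρ = 1 − 6Σd² / [n(n²−1)] = 1 − 6×204 / (10×99)
  = 1 − 1224/990 = 1 − 1.2364 ≈ -0.236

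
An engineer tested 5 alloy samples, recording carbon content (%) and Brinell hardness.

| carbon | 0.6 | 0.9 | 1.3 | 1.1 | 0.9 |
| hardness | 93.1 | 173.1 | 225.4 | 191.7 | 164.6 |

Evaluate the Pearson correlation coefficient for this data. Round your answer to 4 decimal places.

0.9781

n = 5, Σx = 4.8, Σy = 847.9, Σx² = 4.88, Σy² = 153278.43, Σxy = 863.68
nΣxy − ΣxΣy = 4318.4 − 4069.92 = 248.48
nΣx² − (Σx)² = 24.4 − 23.04 = 1.36; nΣy² − (Σy)² = 766392.15 − 718934.41 = 47457.74
r = 248.48 / √(1.36 × 47457.74) = 248.48 / 254.0522 ≈ 0.9781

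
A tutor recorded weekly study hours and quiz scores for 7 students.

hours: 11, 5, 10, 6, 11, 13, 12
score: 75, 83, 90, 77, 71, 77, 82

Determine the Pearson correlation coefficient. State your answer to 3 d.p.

-0.206

n = 7, Σx = 68, Σy = 555, Σx² = 716, Σy² = 44237, Σxy = 5368
nΣxy − ΣxΣy = 37576 − 37740 = -164
nΣx² − (Σx)² = 5012 − 4624 = 388; nΣy² − (Σy)² = 309659 − 308025 = 1634
r = -164 / √(388 × 1634) = -164 / 796.2361 ≈ -0.206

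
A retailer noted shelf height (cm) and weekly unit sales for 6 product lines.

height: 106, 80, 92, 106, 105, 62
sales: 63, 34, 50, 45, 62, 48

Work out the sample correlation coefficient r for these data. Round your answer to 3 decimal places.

n = 6, Σx = 551, Σy = 302, Σx² = 52205, Σy² = 15798, Σxy = 28254
nΣxy − ΣxΣy = 169524 − 166402 = 3122
nΣx² − (Σx)² = 313230 − 303601 = 9629; nΣy² − (Σy)² = 94788 − 91204 = 3584
r = 3122 / √(9629 × 3584) = 3122 / 5874.5499 ≈ 0.531

0.531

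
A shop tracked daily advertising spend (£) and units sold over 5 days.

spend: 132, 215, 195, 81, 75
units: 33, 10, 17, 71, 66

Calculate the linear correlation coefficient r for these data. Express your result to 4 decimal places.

-0.9762

n = 5, Σx = 698, Σy = 197, Σx² = 113860, Σy² = 10875, Σxy = 20522
nΣxy − ΣxΣy = 102610 − 137506 = -34896
nΣx² − (Σx)² = 569300 − 487204 = 82096; nΣy² − (Σy)² = 54375 − 38809 = 15566
r = -34896 / √(82096 × 15566) = -34896 / 35747.8158 ≈ -0.9762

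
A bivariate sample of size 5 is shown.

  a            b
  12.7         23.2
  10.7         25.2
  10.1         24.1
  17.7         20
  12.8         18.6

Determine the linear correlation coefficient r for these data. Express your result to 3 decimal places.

-0.666

n = 5, Σa = 64, Σb = 111.1, Σa² = 854.92, Σb² = 2500.05, Σab = 1399.77
nΣab − ΣaΣb = 6998.85 − 7110.4 = -111.55
nΣa² − (Σa)² = 4274.6 − 4096 = 178.6; nΣb² − (Σb)² = 12500.25 − 12343.21 = 157.04
r = -111.55 / √(178.6 × 157.04) = -111.55 / 167.4734 ≈ -0.666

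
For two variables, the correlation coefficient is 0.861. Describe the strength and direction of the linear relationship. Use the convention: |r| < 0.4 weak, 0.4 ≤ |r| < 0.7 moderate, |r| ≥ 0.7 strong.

r = 0.861 > 0 so the relationship is positive.
|r| = 0.861, which falls in the strong range.

strong positive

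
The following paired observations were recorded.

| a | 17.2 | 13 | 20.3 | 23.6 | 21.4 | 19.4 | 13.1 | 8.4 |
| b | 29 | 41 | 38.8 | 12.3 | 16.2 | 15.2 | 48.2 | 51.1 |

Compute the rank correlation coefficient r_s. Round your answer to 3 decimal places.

-0.857

Rank a: 4, 2, 6, 8, 7, 5, 3, 1
Rank b: 4, 6, 5, 1, 3, 2, 7, 8
d = rank(a) − rank(b): 0, -4, 1, 7, 4, 3, -4, -7; Σd² = 156
ρ = 1 − 6Σd² / [n(n²−1)] = 1 − 6×156 / (8×63) = 1 − 936/504 ≈ -0.857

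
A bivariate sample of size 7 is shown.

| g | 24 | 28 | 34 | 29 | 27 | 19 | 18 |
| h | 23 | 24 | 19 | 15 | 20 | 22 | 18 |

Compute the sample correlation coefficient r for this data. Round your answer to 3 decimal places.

-0.174

n = 7, Σg = 179, Σh = 141, Σg² = 4771, Σh² = 2899, Σgh = 3587
nΣgh − ΣgΣh = 25109 − 25239 = -130
nΣg² − (Σg)² = 33397 − 32041 = 1356; nΣh² − (Σh)² = 20293 − 19881 = 412
r = -130 / √(1356 × 412) = -130 / 747.4436 ≈ -0.174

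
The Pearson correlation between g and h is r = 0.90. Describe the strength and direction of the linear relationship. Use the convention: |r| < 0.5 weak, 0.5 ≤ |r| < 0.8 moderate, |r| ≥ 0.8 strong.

r = 0.90 > 0 so the relationship is positive.
|r| = 0.90, which falls in the strong range.

strong positive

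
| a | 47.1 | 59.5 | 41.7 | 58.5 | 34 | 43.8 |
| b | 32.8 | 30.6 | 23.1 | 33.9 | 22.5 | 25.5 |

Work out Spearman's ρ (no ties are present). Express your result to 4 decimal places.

Rank a: 4, 6, 2, 5, 1, 3
Rank b: 5, 4, 2, 6, 1, 3
d = rank(a) − rank(b): -1, 2, 0, -1, 0, 0; Σd² = 6
ρ = 1 − 6Σd² / [n(n²−1)] = 1 − 6×6 / (6×35) = 1 − 36/210 ≈ 0.8286

0.8286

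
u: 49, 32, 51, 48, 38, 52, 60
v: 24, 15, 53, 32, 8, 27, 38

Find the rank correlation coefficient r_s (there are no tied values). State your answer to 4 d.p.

0.7143

Rank u: 4, 1, 5, 3, 2, 6, 7
Rank v: 3, 2, 7, 5, 1, 4, 6
d = rank(u) − rank(v): 1, -1, -2, -2, 1, 2, 1; Σd² = 16
ρ = 1 − 6Σd² / [n(n²−1)] = 1 − 6×16 / (7×48) = 1 − 96/336 ≈ 0.7143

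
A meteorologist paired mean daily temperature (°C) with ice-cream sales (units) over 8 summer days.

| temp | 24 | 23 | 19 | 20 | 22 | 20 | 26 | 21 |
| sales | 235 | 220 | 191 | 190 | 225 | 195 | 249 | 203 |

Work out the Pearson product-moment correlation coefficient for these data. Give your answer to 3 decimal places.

n = 8, Σx = 175, Σy = 1708, Σx² = 3867, Σy² = 368066, Σxy = 37716
nΣxy − ΣxΣy = 301728 − 298900 = 2828
nΣx² − (Σx)² = 30936 − 30625 = 311; nΣy² − (Σy)² = 2944528 − 2917264 = 27264
r = 2828 / √(311 × 27264) = 2828 / 2911.8901 ≈ 0.971

0.971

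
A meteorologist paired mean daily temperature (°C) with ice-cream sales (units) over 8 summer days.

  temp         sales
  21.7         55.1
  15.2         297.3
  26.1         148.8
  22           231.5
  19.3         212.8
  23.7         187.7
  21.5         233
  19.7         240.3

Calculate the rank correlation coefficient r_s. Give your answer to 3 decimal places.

Rank temp: 5, 1, 8, 6, 2, 7, 4, 3
Rank sales: 1, 8, 2, 5, 4, 3, 6, 7
d = rank(temp) − rank(sales): 4, -7, 6, 1, -2, 4, -2, -4; Σd² = 142
ρ = 1 − 6Σd² / [n(n²−1)] = 1 − 6×142 / (8×63) = 1 − 852/504 ≈ -0.690

-0.690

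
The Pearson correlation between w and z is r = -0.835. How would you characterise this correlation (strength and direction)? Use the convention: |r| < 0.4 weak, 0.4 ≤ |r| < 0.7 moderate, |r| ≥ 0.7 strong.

strong negative

r = -0.835 < 0 so the relationship is negative.
|r| = 0.835, which falls in the strong range.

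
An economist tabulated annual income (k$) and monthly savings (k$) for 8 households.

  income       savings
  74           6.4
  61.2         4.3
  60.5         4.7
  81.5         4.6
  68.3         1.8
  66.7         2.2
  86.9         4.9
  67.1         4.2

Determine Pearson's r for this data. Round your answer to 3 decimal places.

n = 8, Σx = 566.2, Σy = 33.1, Σx² = 40691.74, Σy² = 152.43, Σxy = 2373.32
nΣxy − ΣxΣy = 18986.56 − 18741.22 = 245.34
nΣx² − (Σx)² = 325533.92 − 320582.44 = 4951.48; nΣy² − (Σy)² = 1219.44 − 1095.61 = 123.83
r = 245.34 / √(4951.48 × 123.83) = 245.34 / 783.0337 ≈ 0.313

0.313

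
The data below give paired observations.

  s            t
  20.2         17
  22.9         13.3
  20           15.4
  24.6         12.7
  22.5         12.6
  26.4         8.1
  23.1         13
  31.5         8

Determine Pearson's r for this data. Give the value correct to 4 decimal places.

n = 8, Σs = 191.2, Σt = 100.1, Σs² = 4666.68, Σt² = 1321.71, Σst = 2318.03
nΣst − ΣsΣt = 18544.24 − 19139.12 = -594.88
nΣs² − (Σs)² = 37333.44 − 36557.44 = 776; nΣt² − (Σt)² = 10573.68 − 10020.01 = 553.67
r = -594.88 / √(776 × 553.67) = -594.88 / 655.4753 ≈ -0.9076

-0.9076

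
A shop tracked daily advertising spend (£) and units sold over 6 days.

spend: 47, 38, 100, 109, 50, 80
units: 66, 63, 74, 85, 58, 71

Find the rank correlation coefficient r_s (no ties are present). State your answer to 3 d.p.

0.829

Rank spend: 2, 1, 5, 6, 3, 4
Rank units: 3, 2, 5, 6, 1, 4
d = rank(spend) − rank(units): -1, -1, 0, 0, 2, 0; Σd² = 6
ρ = 1 − 6Σd² / [n(n²−1)] = 1 − 6×6 / (6×35) = 1 − 36/210 ≈ 0.829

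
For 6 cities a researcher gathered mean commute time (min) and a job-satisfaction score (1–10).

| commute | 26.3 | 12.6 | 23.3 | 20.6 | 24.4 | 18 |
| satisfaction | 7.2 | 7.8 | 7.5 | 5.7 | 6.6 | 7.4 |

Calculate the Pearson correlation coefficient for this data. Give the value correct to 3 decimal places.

-0.341

n = 6, Σx = 125.2, Σy = 42.2, Σx² = 2737.06, Σy² = 299.74, Σxy = 874.05
nΣxy − ΣxΣy = 5244.3 − 5283.44 = -39.14
nΣx² − (Σx)² = 16422.36 − 15675.04 = 747.32; nΣy² − (Σy)² = 1798.44 − 1780.84 = 17.6
r = -39.14 / √(747.32 × 17.6) = -39.14 / 114.6858 ≈ -0.341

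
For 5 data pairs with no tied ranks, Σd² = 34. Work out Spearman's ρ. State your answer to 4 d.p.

ρ = 1 − 6Σd² / [n(n²−1)] = 1 − 6×34 / (5×24)
  = 1 − 204/120 = 1 − 1.70000 ≈ -0.7000

-0.7000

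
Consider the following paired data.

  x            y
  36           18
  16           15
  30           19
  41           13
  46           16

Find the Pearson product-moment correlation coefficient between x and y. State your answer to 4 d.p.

n = 5, Σx = 169, Σy = 81, Σx² = 6249, Σy² = 1335, Σxy = 2727
nΣxy − ΣxΣy = 13635 − 13689 = -54
nΣx² − (Σx)² = 31245 − 28561 = 2684; nΣy² − (Σy)² = 6675 − 6561 = 114
r = -54 / √(2684 × 114) = -54 / 553.1510 ≈ -0.0976

-0.0976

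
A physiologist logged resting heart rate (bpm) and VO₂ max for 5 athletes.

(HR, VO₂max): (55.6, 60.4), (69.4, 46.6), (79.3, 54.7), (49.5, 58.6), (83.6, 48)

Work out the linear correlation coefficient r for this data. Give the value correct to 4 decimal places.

-0.7179

n = 5, Σx = 337.4, Σy = 268.3, Σx² = 23635.42, Σy² = 14549.77, Σxy = 17843.49
nΣxy − ΣxΣy = 89217.45 − 90524.42 = -1306.97
nΣx² − (Σx)² = 118177.1 − 113838.76 = 4338.34; nΣy² − (Σy)² = 72748.85 − 71984.89 = 763.96
r = -1306.97 / √(4338.34 × 763.96) = -1306.97 / 1820.5269 ≈ -0.7179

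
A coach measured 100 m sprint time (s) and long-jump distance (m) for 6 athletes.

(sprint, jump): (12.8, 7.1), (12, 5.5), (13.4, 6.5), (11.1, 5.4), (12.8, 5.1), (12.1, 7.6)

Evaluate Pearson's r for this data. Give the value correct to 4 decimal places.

0.2723

n = 6, Σx = 74.2, Σy = 37.2, Σx² = 920.86, Σy² = 235.84, Σxy = 461.16
nΣxy − ΣxΣy = 2766.96 − 2760.24 = 6.72
nΣx² − (Σx)² = 5525.16 − 5505.64 = 19.52; nΣy² − (Σy)² = 1415.04 − 1383.84 = 31.2
r = 6.72 / √(19.52 × 31.2) = 6.72 / 24.6784 ≈ 0.2723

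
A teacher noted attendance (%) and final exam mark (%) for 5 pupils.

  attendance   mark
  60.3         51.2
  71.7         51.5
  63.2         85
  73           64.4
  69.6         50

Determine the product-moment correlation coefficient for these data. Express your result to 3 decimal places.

-0.232

n = 5, Σx = 337.8, Σy = 302.1, Σx² = 22944.38, Σy² = 19146.05, Σxy = 20333.11
nΣxy − ΣxΣy = 101665.55 − 102049.38 = -383.83
nΣx² − (Σx)² = 114721.9 − 114108.84 = 613.06; nΣy² − (Σy)² = 95730.25 − 91264.41 = 4465.84
r = -383.83 / √(613.06 × 4465.84) = -383.83 / 1654.6383 ≈ -0.232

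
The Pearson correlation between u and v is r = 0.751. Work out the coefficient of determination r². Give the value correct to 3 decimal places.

0.564

r² = (0.751)² = 0.564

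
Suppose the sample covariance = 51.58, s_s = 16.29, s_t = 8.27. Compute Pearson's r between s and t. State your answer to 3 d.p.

r = Cov(s,t) / (s_s · s_t) = 51.58 / (16.29 × 8.27)
  = 51.58 / 134.7183 ≈ 0.383

0.383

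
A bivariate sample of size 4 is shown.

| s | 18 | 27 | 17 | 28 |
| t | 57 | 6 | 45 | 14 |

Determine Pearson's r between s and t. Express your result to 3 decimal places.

n = 4, Σs = 90, Σt = 122, Σs² = 2126, Σt² = 5506, Σst = 2345
nΣst − ΣsΣt = 9380 − 10980 = -1600
nΣs² − (Σs)² = 8504 − 8100 = 404; nΣt² − (Σt)² = 22024 − 14884 = 7140
r = -1600 / √(404 × 7140) = -1600 / 1698.3992 ≈ -0.942

-0.942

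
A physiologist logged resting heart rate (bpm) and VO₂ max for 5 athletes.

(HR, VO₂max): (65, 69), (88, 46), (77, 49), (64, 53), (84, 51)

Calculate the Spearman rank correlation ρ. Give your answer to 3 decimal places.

-0.800

Rank HR: 2, 5, 3, 1, 4
Rank VO₂max: 5, 1, 2, 4, 3
d = rank(HR) − rank(VO₂max): -3, 4, 1, -3, 1; Σd² = 36
ρ = 1 − 6Σd² / [n(n²−1)] = 1 − 6×36 / (5×24) = 1 − 216/120 ≈ -0.800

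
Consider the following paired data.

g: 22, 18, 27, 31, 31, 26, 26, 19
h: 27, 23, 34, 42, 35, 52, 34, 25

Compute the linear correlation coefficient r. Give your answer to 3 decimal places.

0.675

n = 8, Σg = 200, Σh = 272, Σg² = 5172, Σh² = 9888, Σgh = 7024
nΣgh − ΣgΣh = 56192 − 54400 = 1792
nΣg² − (Σg)² = 41376 − 40000 = 1376; nΣh² − (Σh)² = 79104 − 73984 = 5120
r = 1792 / √(1376 × 5120) = 1792 / 2654.2645 ≈ 0.675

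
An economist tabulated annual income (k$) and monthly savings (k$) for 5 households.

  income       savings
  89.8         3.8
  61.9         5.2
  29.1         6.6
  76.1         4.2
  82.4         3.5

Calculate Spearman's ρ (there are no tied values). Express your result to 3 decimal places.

-0.900

Rank income: 5, 2, 1, 3, 4
Rank savings: 2, 4, 5, 3, 1
d = rank(income) − rank(savings): 3, -2, -4, 0, 3; Σd² = 38
ρ = 1 − 6Σd² / [n(n²−1)] = 1 − 6×38 / (5×24) = 1 − 228/120 ≈ -0.900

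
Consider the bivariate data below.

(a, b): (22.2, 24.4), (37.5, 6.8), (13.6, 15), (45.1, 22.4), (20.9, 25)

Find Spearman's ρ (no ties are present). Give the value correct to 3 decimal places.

Rank a: 3, 4, 1, 5, 2
Rank b: 4, 1, 2, 3, 5
d = rank(a) − rank(b): -1, 3, -1, 2, -3; Σd² = 24
ρ = 1 − 6Σd² / [n(n²−1)] = 1 − 6×24 / (5×24) = 1 − 144/120 ≈ -0.200

-0.200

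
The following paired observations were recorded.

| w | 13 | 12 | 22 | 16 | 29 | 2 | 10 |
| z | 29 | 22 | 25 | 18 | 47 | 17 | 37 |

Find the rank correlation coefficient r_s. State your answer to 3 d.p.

0.464

Rank w: 4, 3, 6, 5, 7, 1, 2
Rank z: 5, 3, 4, 2, 7, 1, 6
d = rank(w) − rank(z): -1, 0, 2, 3, 0, 0, -4; Σd² = 30
ρ = 1 − 6Σd² / [n(n²−1)] = 1 − 6×30 / (7×48) = 1 − 180/336 ≈ 0.464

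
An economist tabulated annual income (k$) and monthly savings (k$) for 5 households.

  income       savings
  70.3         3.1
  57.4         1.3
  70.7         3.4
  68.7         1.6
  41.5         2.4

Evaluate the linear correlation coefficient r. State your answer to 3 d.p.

0.309

n = 5, Σx = 308.6, Σy = 11.8, Σx² = 19677.28, Σy² = 31.18, Σxy = 742.45
nΣxy − ΣxΣy = 3712.25 − 3641.48 = 70.77
nΣx² − (Σx)² = 98386.4 − 95233.96 = 3152.44; nΣy² − (Σy)² = 155.9 − 139.24 = 16.66
r = 70.77 / √(3152.44 × 16.66) = 70.77 / 229.1717 ≈ 0.309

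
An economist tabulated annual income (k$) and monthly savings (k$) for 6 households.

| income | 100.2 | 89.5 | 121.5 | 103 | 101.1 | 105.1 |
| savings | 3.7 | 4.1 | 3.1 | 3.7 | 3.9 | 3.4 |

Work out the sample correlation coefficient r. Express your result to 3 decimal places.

n = 6, Σx = 620.4, Σy = 21.9, Σx² = 64688.76, Σy² = 80.57, Σxy = 2247.07
nΣxy − ΣxΣy = 13482.42 − 13586.76 = -104.34
nΣx² − (Σx)² = 388132.56 − 384896.16 = 3236.4; nΣy² − (Σy)² = 483.42 − 479.61 = 3.81
r = -104.34 / √(3236.4 × 3.81) = -104.34 / 111.0436 ≈ -0.940

-0.940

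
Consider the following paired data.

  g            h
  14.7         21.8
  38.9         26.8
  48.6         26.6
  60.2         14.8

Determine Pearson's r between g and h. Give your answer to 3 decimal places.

-0.329

n = 4, Σg = 162.4, Σh = 90, Σg² = 7715.3, Σh² = 2120.08, Σgh = 3546.7
nΣgh − ΣgΣh = 14186.8 − 14616 = -429.2
nΣg² − (Σg)² = 30861.2 − 26373.76 = 4487.44; nΣh² − (Σh)² = 8480.32 − 8100 = 380.32
r = -429.2 / √(4487.44 × 380.32) = -429.2 / 1306.3932 ≈ -0.329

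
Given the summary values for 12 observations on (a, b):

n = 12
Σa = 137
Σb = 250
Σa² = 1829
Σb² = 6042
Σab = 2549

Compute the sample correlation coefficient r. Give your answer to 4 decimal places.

r = (nΣab − ΣaΣb) / √[(nΣa² − (Σa)²)(nΣb² − (Σb)²)]
Numerator: 12×2549 − 137×250 = -3662
Denominator: √[(21948 − 18769)(72504 − 62500)] = √[3179 × 10004] = 5639.3897
r = -3662 / 5639.3897 ≈ -0.6494

-0.6494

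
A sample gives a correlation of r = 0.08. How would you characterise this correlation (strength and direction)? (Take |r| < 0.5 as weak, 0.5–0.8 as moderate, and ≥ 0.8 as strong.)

r = 0.08 > 0 so the relationship is positive.
|r| = 0.08, which falls in the weak range.

weak positive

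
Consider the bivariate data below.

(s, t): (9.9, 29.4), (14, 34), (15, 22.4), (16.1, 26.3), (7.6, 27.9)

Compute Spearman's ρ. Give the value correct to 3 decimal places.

-0.500

Rank s: 2, 3, 4, 5, 1
Rank t: 4, 5, 1, 2, 3
d = rank(s) − rank(t): -2, -2, 3, 3, -2; Σd² = 30
ρ = 1 − 6Σd² / [n(n²−1)] = 1 − 6×30 / (5×24) = 1 − 180/120 ≈ -0.500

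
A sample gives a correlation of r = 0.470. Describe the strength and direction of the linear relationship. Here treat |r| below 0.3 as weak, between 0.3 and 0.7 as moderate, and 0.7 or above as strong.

r = 0.470 > 0 so the relationship is positive.
|r| = 0.470, which falls in the moderate range.

moderate positive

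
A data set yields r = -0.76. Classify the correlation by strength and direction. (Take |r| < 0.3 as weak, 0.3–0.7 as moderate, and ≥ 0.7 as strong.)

r = -0.76 < 0 so the relationship is negative.
|r| = 0.76, which falls in the strong range.

strong negative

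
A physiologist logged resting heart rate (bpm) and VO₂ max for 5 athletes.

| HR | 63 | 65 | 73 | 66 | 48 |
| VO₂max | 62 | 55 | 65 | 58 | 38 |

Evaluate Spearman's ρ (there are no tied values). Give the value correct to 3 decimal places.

Rank HR: 2, 3, 5, 4, 1
Rank VO₂max: 4, 2, 5, 3, 1
d = rank(HR) − rank(VO₂max): -2, 1, 0, 1, 0; Σd² = 6
ρ = 1 − 6Σd² / [n(n²−1)] = 1 − 6×6 / (5×24) = 1 − 36/120 ≈ 0.700

0.700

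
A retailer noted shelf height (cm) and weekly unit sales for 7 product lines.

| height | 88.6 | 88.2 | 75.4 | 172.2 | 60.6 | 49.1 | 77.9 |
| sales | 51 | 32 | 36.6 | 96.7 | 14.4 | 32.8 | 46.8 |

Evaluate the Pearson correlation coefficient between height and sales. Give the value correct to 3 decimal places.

n = 7, Σx = 612, Σy = 310.3, Σx² = 63118.78, Σy² = 17788.89, Σxy = 32881.22
nΣxy − ΣxΣy = 230168.54 − 189903.6 = 40264.94
nΣx² − (Σx)² = 441831.46 − 374544 = 67287.46; nΣy² − (Σy)² = 124522.23 − 96286.09 = 28236.14
r = 40264.94 / √(67287.46 × 28236.14) = 40264.94 / 43588.2799 ≈ 0.924

0.924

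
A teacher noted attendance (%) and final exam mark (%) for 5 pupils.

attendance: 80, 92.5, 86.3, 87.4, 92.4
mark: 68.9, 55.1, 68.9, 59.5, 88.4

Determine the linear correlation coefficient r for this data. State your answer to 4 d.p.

0.1071

n = 5, Σx = 438.6, Σy = 340.8, Σx² = 38580.46, Σy² = 23885.24, Σxy = 29923.28
nΣxy − ΣxΣy = 149616.4 − 149474.88 = 141.52
nΣx² − (Σx)² = 192902.3 − 192369.96 = 532.34; nΣy² − (Σy)² = 119426.2 − 116144.64 = 3281.56
r = 141.52 / √(532.34 × 3281.56) = 141.52 / 1321.7056 ≈ 0.1071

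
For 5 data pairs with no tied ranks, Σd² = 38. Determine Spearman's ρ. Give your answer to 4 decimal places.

ρ = 1 − 6Σd² / [n(n²−1)] = 1 − 6×38 / (5×24)
  = 1 − 228/120 = 1 − 1.90000 ≈ -0.9000

-0.9000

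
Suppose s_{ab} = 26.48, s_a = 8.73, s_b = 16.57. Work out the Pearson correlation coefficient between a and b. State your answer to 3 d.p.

r = Cov(a,b) / (s_a · s_b) = 26.48 / (8.73 × 16.57)
  = 26.48 / 144.6561 ≈ 0.183

0.183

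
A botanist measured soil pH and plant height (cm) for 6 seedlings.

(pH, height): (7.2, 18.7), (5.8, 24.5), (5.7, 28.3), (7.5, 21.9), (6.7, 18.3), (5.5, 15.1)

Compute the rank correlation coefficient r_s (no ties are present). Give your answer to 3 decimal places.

0.086

Rank pH: 5, 3, 2, 6, 4, 1
Rank height: 3, 5, 6, 4, 2, 1
d = rank(pH) − rank(height): 2, -2, -4, 2, 2, 0; Σd² = 32
ρ = 1 − 6Σd² / [n(n²−1)] = 1 − 6×32 / (6×35) = 1 − 192/210 ≈ 0.086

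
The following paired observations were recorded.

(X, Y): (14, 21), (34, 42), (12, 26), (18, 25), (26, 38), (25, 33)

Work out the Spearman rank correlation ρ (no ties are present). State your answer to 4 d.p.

0.8286

Rank X: 2, 6, 1, 3, 5, 4
Rank Y: 1, 6, 3, 2, 5, 4
d = rank(X) − rank(Y): 1, 0, -2, 1, 0, 0; Σd² = 6
ρ = 1 − 6Σd² / [n(n²−1)] = 1 − 6×6 / (6×35) = 1 − 36/210 ≈ 0.8286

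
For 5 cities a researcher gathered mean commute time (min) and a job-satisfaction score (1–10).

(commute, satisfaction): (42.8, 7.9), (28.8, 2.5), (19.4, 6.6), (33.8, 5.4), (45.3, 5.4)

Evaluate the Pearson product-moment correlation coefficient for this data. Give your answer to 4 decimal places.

n = 5, Σx = 170.1, Σy = 27.8, Σx² = 6232.17, Σy² = 170.54, Σxy = 965.3
nΣxy − ΣxΣy = 4826.5 − 4728.78 = 97.72
nΣx² − (Σx)² = 31160.85 − 28934.01 = 2226.84; nΣy² − (Σy)² = 852.7 − 772.84 = 79.86
r = 97.72 / √(2226.84 × 79.86) = 97.72 / 421.7054 ≈ 0.2317

0.2317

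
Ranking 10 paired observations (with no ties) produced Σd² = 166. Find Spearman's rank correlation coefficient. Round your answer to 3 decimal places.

-0.006

ρ = 1 − 6Σd² / [n(n²−1)] = 1 − 6×166 / (10×99)
  = 1 − 996/990 = 1 − 1.0061 ≈ -0.006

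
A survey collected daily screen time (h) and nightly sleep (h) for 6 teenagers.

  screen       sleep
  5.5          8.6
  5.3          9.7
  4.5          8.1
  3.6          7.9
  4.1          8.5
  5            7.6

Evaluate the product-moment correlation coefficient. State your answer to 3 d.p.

0.462

n = 6, Σx = 28, Σy = 50.4, Σx² = 133.36, Σy² = 426.08, Σxy = 236.45
nΣxy − ΣxΣy = 1418.7 − 1411.2 = 7.5
nΣx² − (Σx)² = 800.16 − 784 = 16.16; nΣy² − (Σy)² = 2556.48 − 2540.16 = 16.32
r = 7.5 / √(16.16 × 16.32) = 7.5 / 16.2398 ≈ 0.462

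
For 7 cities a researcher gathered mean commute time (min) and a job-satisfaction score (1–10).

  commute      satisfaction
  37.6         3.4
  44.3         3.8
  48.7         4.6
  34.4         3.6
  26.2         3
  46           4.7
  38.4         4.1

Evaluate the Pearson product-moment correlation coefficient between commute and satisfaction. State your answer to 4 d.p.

n = 7, Σx = 275.6, Σy = 27.2, Σx² = 11208.3, Σy² = 108.02, Σxy = 1096.28
nΣxy − ΣxΣy = 7673.96 − 7496.32 = 177.64
nΣx² − (Σx)² = 78458.1 − 75955.36 = 2502.74; nΣy² − (Σy)² = 756.14 − 739.84 = 16.3
r = 177.64 / √(2502.74 × 16.3) = 177.64 / 201.9769 ≈ 0.8795

0.8795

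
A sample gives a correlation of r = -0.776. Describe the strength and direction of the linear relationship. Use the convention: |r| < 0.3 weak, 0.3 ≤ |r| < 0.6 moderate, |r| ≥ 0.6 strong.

strong negative

r = -0.776 < 0 so the relationship is negative.
|r| = 0.776, which falls in the strong range.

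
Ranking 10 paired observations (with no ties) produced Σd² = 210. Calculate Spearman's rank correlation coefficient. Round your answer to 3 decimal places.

ρ = 1 − 6Σd² / [n(n²−1)] = 1 − 6×210 / (10×99)
  = 1 − 1260/990 = 1 − 1.2727 ≈ -0.273

-0.273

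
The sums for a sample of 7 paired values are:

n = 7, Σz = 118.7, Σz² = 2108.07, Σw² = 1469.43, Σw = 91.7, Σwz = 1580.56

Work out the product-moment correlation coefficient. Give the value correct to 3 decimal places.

r = (nΣwz − ΣwΣz) / √[(nΣw² − (Σw)²)(nΣz² − (Σz)²)]
Numerator: 7×1580.56 − 91.7×118.7 = 179.13
Denominator: √[(10286.01 − 8408.89)(14756.49 − 14089.69)] = √[1877.12 × 666.8] = 1118.7777
r = 179.13 / 1118.7777 ≈ 0.160

0.160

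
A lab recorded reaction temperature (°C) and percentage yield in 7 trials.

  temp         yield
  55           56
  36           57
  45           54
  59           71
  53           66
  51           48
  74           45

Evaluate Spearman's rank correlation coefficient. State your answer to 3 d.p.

-0.071

Rank temp: 5, 1, 2, 6, 4, 3, 7
Rank yield: 4, 5, 3, 7, 6, 2, 1
d = rank(temp) − rank(yield): 1, -4, -1, -1, -2, 1, 6; Σd² = 60
ρ = 1 − 6Σd² / [n(n²−1)] = 1 − 6×60 / (7×48) = 1 − 360/336 ≈ -0.071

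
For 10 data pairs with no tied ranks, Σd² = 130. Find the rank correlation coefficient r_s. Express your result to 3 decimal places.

ρ = 1 − 6Σd² / [n(n²−1)] = 1 − 6×130 / (10×99)
  = 1 − 780/990 = 1 − 0.7879 ≈ 0.212

0.212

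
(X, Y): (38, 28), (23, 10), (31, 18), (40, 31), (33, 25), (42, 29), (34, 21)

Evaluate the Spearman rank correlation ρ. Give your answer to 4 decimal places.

0.9286

Rank X: 5, 1, 2, 6, 3, 7, 4
Rank Y: 5, 1, 2, 7, 4, 6, 3
d = rank(X) − rank(Y): 0, 0, 0, -1, -1, 1, 1; Σd² = 4
ρ = 1 − 6Σd² / [n(n²−1)] = 1 − 6×4 / (7×48) = 1 − 24/336 ≈ 0.9286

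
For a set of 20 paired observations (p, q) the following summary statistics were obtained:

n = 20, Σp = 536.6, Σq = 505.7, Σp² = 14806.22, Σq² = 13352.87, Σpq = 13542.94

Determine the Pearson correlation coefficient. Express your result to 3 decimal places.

-0.052

r = (nΣpq − ΣpΣq) / √[(nΣp² − (Σp)²)(nΣq² − (Σq)²)]
Numerator: 20×13542.94 − 536.6×505.7 = -499.82
Denominator: √[(296124.4 − 287939.56)(267057.4 − 255732.49)] = √[8184.84 × 11324.91] = 9627.6984
r = -499.82 / 9627.6984 ≈ -0.052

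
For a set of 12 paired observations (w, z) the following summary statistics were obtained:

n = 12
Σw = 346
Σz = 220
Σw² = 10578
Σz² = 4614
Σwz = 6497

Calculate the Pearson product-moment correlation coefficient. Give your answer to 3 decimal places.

r = (nΣwz − ΣwΣz) / √[(nΣw² − (Σw)²)(nΣz² − (Σz)²)]
Numerator: 12×6497 − 346×220 = 1844
Denominator: √[(126936 − 119716)(55368 − 48400)] = √[7220 × 6968] = 7092.8809
r = 1844 / 7092.8809 ≈ 0.260

0.260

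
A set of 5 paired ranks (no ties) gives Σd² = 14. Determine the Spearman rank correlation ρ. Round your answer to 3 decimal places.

0.300

ρ = 1 − 6Σd² / [n(n²−1)] = 1 − 6×14 / (5×24)
  = 1 − 84/120 = 1 − 0.7000 ≈ 0.300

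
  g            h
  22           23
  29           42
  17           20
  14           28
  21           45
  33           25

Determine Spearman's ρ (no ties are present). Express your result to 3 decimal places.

0.086

Rank g: 4, 5, 2, 1, 3, 6
Rank h: 2, 5, 1, 4, 6, 3
d = rank(g) − rank(h): 2, 0, 1, -3, -3, 3; Σd² = 32
ρ = 1 − 6Σd² / [n(n²−1)] = 1 − 6×32 / (6×35) = 1 − 192/210 ≈ 0.086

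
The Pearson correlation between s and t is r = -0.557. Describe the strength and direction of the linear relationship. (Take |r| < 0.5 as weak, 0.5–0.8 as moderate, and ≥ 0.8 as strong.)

r = -0.557 < 0 so the relationship is negative.
|r| = 0.557, which falls in the moderate range.

moderate negative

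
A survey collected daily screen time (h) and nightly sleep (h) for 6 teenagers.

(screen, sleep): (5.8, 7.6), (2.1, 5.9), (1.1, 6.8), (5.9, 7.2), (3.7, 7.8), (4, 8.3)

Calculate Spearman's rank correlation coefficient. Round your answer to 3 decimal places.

0.429

Rank screen: 5, 2, 1, 6, 3, 4
Rank sleep: 4, 1, 2, 3, 5, 6
d = rank(screen) − rank(sleep): 1, 1, -1, 3, -2, -2; Σd² = 20
ρ = 1 − 6Σd² / [n(n²−1)] = 1 − 6×20 / (6×35) = 1 − 120/210 ≈ 0.429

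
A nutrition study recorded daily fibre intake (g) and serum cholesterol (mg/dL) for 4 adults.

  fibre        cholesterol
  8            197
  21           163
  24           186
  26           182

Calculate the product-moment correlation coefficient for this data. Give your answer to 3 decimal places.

n = 4, Σx = 79, Σy = 728, Σx² = 1757, Σy² = 133098, Σxy = 14195
nΣxy − ΣxΣy = 56780 − 57512 = -732
nΣx² − (Σx)² = 7028 − 6241 = 787; nΣy² − (Σy)² = 532392 − 529984 = 2408
r = -732 / √(787 × 2408) = -732 / 1376.6249 ≈ -0.532

-0.532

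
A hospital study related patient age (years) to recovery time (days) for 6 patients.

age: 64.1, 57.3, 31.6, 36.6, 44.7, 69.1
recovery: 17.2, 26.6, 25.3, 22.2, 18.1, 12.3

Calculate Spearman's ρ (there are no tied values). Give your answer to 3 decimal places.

-0.657

Rank age: 5, 4, 1, 2, 3, 6
Rank recovery: 2, 6, 5, 4, 3, 1
d = rank(age) − rank(recovery): 3, -2, -4, -2, 0, 5; Σd² = 58
ρ = 1 − 6Σd² / [n(n²−1)] = 1 − 6×58 / (6×35) = 1 − 348/210 ≈ -0.657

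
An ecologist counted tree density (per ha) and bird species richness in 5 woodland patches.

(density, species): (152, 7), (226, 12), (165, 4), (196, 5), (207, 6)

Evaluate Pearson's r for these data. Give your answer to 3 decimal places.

n = 5, Σx = 946, Σy = 34, Σx² = 182670, Σy² = 270, Σxy = 6658
nΣxy − ΣxΣy = 33290 − 32164 = 1126
nΣx² − (Σx)² = 913350 − 894916 = 18434; nΣy² − (Σy)² = 1350 − 1156 = 194
r = 1126 / √(18434 × 194) = 1126 / 1891.0833 ≈ 0.595

0.595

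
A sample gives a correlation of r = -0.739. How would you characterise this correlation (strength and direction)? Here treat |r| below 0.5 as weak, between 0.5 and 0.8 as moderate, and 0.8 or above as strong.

r = -0.739 < 0 so the relationship is negative.
|r| = 0.739, which falls in the moderate range.

moderate negative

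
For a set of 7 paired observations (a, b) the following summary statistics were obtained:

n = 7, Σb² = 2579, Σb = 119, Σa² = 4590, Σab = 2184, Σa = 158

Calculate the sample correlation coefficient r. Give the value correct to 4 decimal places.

r = (nΣab − ΣaΣb) / √[(nΣa² − (Σa)²)(nΣb² − (Σb)²)]
Numerator: 7×2184 − 158×119 = -3514
Denominator: √[(32130 − 24964)(18053 − 14161)] = √[7166 × 3892] = 5281.1052
r = -3514 / 5281.1052 ≈ -0.6654

-0.6654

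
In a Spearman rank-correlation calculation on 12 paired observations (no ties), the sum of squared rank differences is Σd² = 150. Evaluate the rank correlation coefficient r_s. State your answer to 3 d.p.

0.476

ρ = 1 − 6Σd² / [n(n²−1)] = 1 − 6×150 / (12×143)
  = 1 − 900/1716 = 1 − 0.5245 ≈ 0.476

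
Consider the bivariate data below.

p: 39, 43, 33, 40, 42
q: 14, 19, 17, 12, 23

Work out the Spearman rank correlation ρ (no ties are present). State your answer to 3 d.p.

Rank p: 2, 5, 1, 3, 4
Rank q: 2, 4, 3, 1, 5
d = rank(p) − rank(q): 0, 1, -2, 2, -1; Σd² = 10
ρ = 1 − 6Σd² / [n(n²−1)] = 1 − 6×10 / (5×24) = 1 − 60/120 ≈ 0.500

0.500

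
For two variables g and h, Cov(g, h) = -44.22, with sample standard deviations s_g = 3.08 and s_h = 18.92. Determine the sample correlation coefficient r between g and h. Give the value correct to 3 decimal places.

-0.759

r = Cov(g,h) / (s_g · s_h) = -44.22 / (3.08 × 18.92)
  = -44.22 / 58.2736 ≈ -0.759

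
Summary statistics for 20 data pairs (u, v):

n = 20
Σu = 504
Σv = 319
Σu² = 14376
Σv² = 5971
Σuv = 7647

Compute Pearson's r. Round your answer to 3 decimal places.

r = (nΣuv − ΣuΣv) / √[(nΣu² − (Σu)²)(nΣv² − (Σv)²)]
Numerator: 20×7647 − 504×319 = -7836
Denominator: √[(287520 − 254016)(119420 − 101761)] = √[33504 × 17659] = 24323.7977
r = -7836 / 24323.7977 ≈ -0.322

-0.322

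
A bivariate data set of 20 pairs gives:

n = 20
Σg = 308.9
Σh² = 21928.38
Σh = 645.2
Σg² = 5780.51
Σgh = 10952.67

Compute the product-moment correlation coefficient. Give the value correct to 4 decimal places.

r = (nΣgh − ΣgΣh) / √[(nΣg² − (Σg)²)(nΣh² − (Σh)²)]
Numerator: 20×10952.67 − 308.9×645.2 = 19751.12
Denominator: √[(115610.2 − 95419.21)(438567.6 − 416283.04)] = √[20190.99 × 22284.56] = 21211.9619
r = 19751.12 / 21211.9619 ≈ 0.9311

0.9311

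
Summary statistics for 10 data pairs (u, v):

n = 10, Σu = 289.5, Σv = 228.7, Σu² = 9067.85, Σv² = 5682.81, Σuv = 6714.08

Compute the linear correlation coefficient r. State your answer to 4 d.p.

0.1672

r = (nΣuv − ΣuΣv) / √[(nΣu² − (Σu)²)(nΣv² − (Σv)²)]
Numerator: 10×6714.08 − 289.5×228.7 = 932.15
Denominator: √[(90678.5 − 83810.25)(56828.1 − 52303.69)] = √[6868.25 × 4524.41] = 5574.4757
r = 932.15 / 5574.4757 ≈ 0.1672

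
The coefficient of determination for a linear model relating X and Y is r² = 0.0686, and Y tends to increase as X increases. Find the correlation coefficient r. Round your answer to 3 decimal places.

0.262

|r| = √0.0686 = 0.262
The association is positive, so r = 0.262.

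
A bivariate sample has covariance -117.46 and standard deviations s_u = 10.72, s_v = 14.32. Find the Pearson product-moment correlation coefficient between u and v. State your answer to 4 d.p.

r = Cov(u,v) / (s_u · s_v) = -117.46 / (10.72 × 14.32)
  = -117.46 / 153.5104 ≈ -0.7652

-0.7652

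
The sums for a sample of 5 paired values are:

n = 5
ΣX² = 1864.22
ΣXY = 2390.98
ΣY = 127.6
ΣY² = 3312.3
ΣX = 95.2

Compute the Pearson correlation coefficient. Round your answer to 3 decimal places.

-0.717

r = (nΣXY − ΣXΣY) / √[(nΣX² − (ΣX)²)(nΣY² − (ΣY)²)]
Numerator: 5×2390.98 − 95.2×127.6 = -192.62
Denominator: √[(9321.1 − 9063.04)(16561.5 − 16281.76)] = √[258.06 × 279.74] = 268.6814
r = -192.62 / 268.6814 ≈ -0.717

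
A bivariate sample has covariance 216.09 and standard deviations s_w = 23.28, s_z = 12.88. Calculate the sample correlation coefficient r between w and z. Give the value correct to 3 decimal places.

r = Cov(w,z) / (s_w · s_z) = 216.09 / (23.28 × 12.88)
  = 216.09 / 299.8464 ≈ 0.721

0.721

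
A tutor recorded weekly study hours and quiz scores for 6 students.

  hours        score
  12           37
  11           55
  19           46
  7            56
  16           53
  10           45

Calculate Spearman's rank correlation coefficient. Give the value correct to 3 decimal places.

Rank hours: 4, 3, 6, 1, 5, 2
Rank score: 1, 5, 3, 6, 4, 2
d = rank(hours) − rank(score): 3, -2, 3, -5, 1, 0; Σd² = 48
ρ = 1 − 6Σd² / [n(n²−1)] = 1 − 6×48 / (6×35) = 1 − 288/210 ≈ -0.371

-0.371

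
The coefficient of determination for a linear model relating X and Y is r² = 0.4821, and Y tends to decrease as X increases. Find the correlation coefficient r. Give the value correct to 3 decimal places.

-0.694

|r| = √0.4821 = 0.694
The association is negative, so r = −0.694.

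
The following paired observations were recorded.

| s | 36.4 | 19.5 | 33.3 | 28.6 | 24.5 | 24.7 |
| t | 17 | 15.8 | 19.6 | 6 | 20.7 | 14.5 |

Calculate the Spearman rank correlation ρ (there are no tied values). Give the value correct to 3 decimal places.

0.029

Rank s: 6, 1, 5, 4, 2, 3
Rank t: 4, 3, 5, 1, 6, 2
d = rank(s) − rank(t): 2, -2, 0, 3, -4, 1; Σd² = 34
ρ = 1 − 6Σd² / [n(n²−1)] = 1 − 6×34 / (6×35) = 1 − 204/210 ≈ 0.029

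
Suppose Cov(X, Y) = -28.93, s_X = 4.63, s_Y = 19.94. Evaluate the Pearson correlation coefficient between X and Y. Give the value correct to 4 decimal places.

r = Cov(X,Y) / (s_X · s_Y) = -28.93 / (4.63 × 19.94)
  = -28.93 / 92.3222 ≈ -0.3134

-0.3134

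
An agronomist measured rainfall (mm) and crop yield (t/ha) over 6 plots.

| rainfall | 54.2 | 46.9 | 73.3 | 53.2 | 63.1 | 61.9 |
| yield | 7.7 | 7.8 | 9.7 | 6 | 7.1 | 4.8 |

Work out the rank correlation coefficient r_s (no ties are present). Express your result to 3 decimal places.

0.143

Rank rainfall: 3, 1, 6, 2, 5, 4
Rank yield: 4, 5, 6, 2, 3, 1
d = rank(rainfall) − rank(yield): -1, -4, 0, 0, 2, 3; Σd² = 30
ρ = 1 − 6Σd² / [n(n²−1)] = 1 − 6×30 / (6×35) = 1 − 180/210 ≈ 0.143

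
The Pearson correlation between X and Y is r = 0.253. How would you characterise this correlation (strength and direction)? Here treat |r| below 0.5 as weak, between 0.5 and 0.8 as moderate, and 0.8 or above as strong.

weak positive

r = 0.253 > 0 so the relationship is positive.
|r| = 0.253, which falls in the weak range.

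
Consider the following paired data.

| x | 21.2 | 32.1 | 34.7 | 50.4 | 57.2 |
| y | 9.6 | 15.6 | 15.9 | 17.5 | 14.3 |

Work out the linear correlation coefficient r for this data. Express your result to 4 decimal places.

0.5958

n = 5, Σx = 195.6, Σy = 72.9, Σx² = 8495.94, Σy² = 1099.07, Σxy = 2955.97
nΣxy − ΣxΣy = 14779.85 − 14259.24 = 520.61
nΣx² − (Σx)² = 42479.7 − 38259.36 = 4220.34; nΣy² − (Σy)² = 5495.35 − 5314.41 = 180.94
r = 520.61 / √(4220.34 × 180.94) = 520.61 / 873.8583 ≈ 0.5958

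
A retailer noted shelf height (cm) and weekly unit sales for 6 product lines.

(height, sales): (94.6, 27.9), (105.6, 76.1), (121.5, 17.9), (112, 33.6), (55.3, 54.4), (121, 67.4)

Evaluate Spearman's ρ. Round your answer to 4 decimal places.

-0.2571

Rank height: 2, 3, 6, 4, 1, 5
Rank sales: 2, 6, 1, 3, 4, 5
d = rank(height) − rank(sales): 0, -3, 5, 1, -3, 0; Σd² = 44
ρ = 1 − 6Σd² / [n(n²−1)] = 1 − 6×44 / (6×35) = 1 − 264/210 ≈ -0.2571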